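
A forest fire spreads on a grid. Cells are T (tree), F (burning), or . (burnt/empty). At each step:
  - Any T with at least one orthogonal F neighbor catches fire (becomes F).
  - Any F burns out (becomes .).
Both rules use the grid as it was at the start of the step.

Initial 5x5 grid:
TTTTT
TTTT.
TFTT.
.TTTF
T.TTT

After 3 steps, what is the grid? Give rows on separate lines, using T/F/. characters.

Step 1: 6 trees catch fire, 2 burn out
  TTTTT
  TFTT.
  F.FT.
  .FTF.
  T.TTF
Step 2: 6 trees catch fire, 6 burn out
  TFTTT
  F.FT.
  ...F.
  ..F..
  T.TF.
Step 3: 4 trees catch fire, 6 burn out
  F.FTT
  ...F.
  .....
  .....
  T.F..

F.FTT
...F.
.....
.....
T.F..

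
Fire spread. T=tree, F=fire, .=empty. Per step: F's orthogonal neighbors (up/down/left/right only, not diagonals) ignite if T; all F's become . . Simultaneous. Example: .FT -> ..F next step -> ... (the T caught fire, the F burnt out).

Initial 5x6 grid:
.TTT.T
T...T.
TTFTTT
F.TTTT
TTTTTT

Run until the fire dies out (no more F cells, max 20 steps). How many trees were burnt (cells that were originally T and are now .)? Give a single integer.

Step 1: +5 fires, +2 burnt (F count now 5)
Step 2: +5 fires, +5 burnt (F count now 5)
Step 3: +4 fires, +5 burnt (F count now 4)
Step 4: +2 fires, +4 burnt (F count now 2)
Step 5: +1 fires, +2 burnt (F count now 1)
Step 6: +0 fires, +1 burnt (F count now 0)
Fire out after step 6
Initially T: 21, now '.': 26
Total burnt (originally-T cells now '.'): 17

Answer: 17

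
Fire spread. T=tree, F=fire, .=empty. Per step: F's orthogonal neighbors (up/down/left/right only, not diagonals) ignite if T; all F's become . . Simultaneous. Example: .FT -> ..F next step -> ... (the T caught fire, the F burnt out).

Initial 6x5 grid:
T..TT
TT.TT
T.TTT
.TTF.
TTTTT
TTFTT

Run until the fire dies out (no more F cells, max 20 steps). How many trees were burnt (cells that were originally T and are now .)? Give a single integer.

Answer: 18

Derivation:
Step 1: +6 fires, +2 burnt (F count now 6)
Step 2: +8 fires, +6 burnt (F count now 8)
Step 3: +3 fires, +8 burnt (F count now 3)
Step 4: +1 fires, +3 burnt (F count now 1)
Step 5: +0 fires, +1 burnt (F count now 0)
Fire out after step 5
Initially T: 22, now '.': 26
Total burnt (originally-T cells now '.'): 18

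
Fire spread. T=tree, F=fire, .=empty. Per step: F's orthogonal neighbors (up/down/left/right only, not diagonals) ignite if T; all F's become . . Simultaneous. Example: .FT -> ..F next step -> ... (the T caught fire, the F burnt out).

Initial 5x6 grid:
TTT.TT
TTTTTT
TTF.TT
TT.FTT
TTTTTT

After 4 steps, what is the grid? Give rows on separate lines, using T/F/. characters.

Step 1: 4 trees catch fire, 2 burn out
  TTT.TT
  TTFTTT
  TF..TT
  TT..FT
  TTTFTT
Step 2: 9 trees catch fire, 4 burn out
  TTF.TT
  TF.FTT
  F...FT
  TF...F
  TTF.FT
Step 3: 7 trees catch fire, 9 burn out
  TF..TT
  F...FT
  .....F
  F.....
  TF...F
Step 4: 4 trees catch fire, 7 burn out
  F...FT
  .....F
  ......
  ......
  F.....

F...FT
.....F
......
......
F.....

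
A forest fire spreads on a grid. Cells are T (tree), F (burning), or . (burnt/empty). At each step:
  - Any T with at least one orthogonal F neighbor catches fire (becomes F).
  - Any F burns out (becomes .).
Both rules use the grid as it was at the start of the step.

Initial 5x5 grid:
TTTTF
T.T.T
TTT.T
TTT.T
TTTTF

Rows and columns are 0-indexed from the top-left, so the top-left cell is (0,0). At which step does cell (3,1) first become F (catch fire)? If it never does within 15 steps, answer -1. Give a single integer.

Step 1: cell (3,1)='T' (+4 fires, +2 burnt)
Step 2: cell (3,1)='T' (+3 fires, +4 burnt)
Step 3: cell (3,1)='T' (+4 fires, +3 burnt)
Step 4: cell (3,1)='F' (+4 fires, +4 burnt)
  -> target ignites at step 4
Step 5: cell (3,1)='.' (+3 fires, +4 burnt)
Step 6: cell (3,1)='.' (+1 fires, +3 burnt)
Step 7: cell (3,1)='.' (+0 fires, +1 burnt)
  fire out at step 7

4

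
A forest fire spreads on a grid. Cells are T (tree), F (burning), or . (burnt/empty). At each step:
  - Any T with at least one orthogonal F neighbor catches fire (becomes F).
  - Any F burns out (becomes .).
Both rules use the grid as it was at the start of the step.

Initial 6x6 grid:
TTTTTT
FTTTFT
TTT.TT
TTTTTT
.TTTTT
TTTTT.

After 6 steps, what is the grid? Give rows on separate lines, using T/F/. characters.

Step 1: 7 trees catch fire, 2 burn out
  FTTTFT
  .FTF.F
  FTT.FT
  TTTTTT
  .TTTTT
  TTTTT.
Step 2: 8 trees catch fire, 7 burn out
  .FTF.F
  ..F...
  .FT..F
  FTTTFT
  .TTTTT
  TTTTT.
Step 3: 6 trees catch fire, 8 burn out
  ..F...
  ......
  ..F...
  .FTF.F
  .TTTFT
  TTTTT.
Step 4: 5 trees catch fire, 6 burn out
  ......
  ......
  ......
  ..F...
  .FTF.F
  TTTTF.
Step 5: 3 trees catch fire, 5 burn out
  ......
  ......
  ......
  ......
  ..F...
  TFTF..
Step 6: 2 trees catch fire, 3 burn out
  ......
  ......
  ......
  ......
  ......
  F.F...

......
......
......
......
......
F.F...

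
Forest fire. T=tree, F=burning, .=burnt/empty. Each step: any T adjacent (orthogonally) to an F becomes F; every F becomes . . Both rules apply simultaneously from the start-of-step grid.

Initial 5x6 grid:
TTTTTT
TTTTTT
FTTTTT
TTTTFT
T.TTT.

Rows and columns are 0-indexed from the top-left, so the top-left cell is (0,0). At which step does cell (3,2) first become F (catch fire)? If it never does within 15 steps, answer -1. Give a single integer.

Step 1: cell (3,2)='T' (+7 fires, +2 burnt)
Step 2: cell (3,2)='F' (+10 fires, +7 burnt)
  -> target ignites at step 2
Step 3: cell (3,2)='.' (+6 fires, +10 burnt)
Step 4: cell (3,2)='.' (+3 fires, +6 burnt)
Step 5: cell (3,2)='.' (+0 fires, +3 burnt)
  fire out at step 5

2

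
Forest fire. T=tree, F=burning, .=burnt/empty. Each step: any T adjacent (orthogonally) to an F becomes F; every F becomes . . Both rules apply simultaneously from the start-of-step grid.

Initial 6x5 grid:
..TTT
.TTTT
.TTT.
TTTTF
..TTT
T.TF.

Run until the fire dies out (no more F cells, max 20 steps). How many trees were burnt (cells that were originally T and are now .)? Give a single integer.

Step 1: +4 fires, +2 burnt (F count now 4)
Step 2: +3 fires, +4 burnt (F count now 3)
Step 3: +3 fires, +3 burnt (F count now 3)
Step 4: +5 fires, +3 burnt (F count now 5)
Step 5: +3 fires, +5 burnt (F count now 3)
Step 6: +0 fires, +3 burnt (F count now 0)
Fire out after step 6
Initially T: 19, now '.': 29
Total burnt (originally-T cells now '.'): 18

Answer: 18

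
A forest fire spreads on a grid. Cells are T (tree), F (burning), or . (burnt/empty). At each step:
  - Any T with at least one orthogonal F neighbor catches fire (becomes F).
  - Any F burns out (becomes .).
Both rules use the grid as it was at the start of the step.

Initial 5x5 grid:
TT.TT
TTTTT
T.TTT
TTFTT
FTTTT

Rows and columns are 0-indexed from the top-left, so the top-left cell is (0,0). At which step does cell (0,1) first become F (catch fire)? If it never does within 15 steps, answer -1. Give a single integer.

Step 1: cell (0,1)='T' (+6 fires, +2 burnt)
Step 2: cell (0,1)='T' (+5 fires, +6 burnt)
Step 3: cell (0,1)='T' (+5 fires, +5 burnt)
Step 4: cell (0,1)='F' (+4 fires, +5 burnt)
  -> target ignites at step 4
Step 5: cell (0,1)='.' (+1 fires, +4 burnt)
Step 6: cell (0,1)='.' (+0 fires, +1 burnt)
  fire out at step 6

4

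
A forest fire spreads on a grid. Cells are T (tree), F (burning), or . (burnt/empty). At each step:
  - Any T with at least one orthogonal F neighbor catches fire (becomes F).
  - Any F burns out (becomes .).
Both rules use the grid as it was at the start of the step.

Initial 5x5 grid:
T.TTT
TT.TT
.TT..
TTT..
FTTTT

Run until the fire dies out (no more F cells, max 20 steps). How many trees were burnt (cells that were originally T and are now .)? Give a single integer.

Step 1: +2 fires, +1 burnt (F count now 2)
Step 2: +2 fires, +2 burnt (F count now 2)
Step 3: +3 fires, +2 burnt (F count now 3)
Step 4: +3 fires, +3 burnt (F count now 3)
Step 5: +1 fires, +3 burnt (F count now 1)
Step 6: +1 fires, +1 burnt (F count now 1)
Step 7: +0 fires, +1 burnt (F count now 0)
Fire out after step 7
Initially T: 17, now '.': 20
Total burnt (originally-T cells now '.'): 12

Answer: 12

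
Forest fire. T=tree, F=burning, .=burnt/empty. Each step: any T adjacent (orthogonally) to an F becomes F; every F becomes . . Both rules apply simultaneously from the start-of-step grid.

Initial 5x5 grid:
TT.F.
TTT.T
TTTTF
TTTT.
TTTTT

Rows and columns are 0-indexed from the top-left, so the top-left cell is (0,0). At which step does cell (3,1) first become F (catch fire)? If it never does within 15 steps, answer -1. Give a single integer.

Step 1: cell (3,1)='T' (+2 fires, +2 burnt)
Step 2: cell (3,1)='T' (+2 fires, +2 burnt)
Step 3: cell (3,1)='T' (+4 fires, +2 burnt)
Step 4: cell (3,1)='F' (+5 fires, +4 burnt)
  -> target ignites at step 4
Step 5: cell (3,1)='.' (+4 fires, +5 burnt)
Step 6: cell (3,1)='.' (+2 fires, +4 burnt)
Step 7: cell (3,1)='.' (+0 fires, +2 burnt)
  fire out at step 7

4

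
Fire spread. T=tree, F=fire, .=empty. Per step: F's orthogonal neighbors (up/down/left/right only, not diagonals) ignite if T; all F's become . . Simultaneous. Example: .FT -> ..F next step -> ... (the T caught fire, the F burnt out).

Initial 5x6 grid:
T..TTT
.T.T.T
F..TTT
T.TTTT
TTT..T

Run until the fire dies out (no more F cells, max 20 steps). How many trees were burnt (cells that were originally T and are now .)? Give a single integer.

Step 1: +1 fires, +1 burnt (F count now 1)
Step 2: +1 fires, +1 burnt (F count now 1)
Step 3: +1 fires, +1 burnt (F count now 1)
Step 4: +1 fires, +1 burnt (F count now 1)
Step 5: +1 fires, +1 burnt (F count now 1)
Step 6: +1 fires, +1 burnt (F count now 1)
Step 7: +2 fires, +1 burnt (F count now 2)
Step 8: +3 fires, +2 burnt (F count now 3)
Step 9: +3 fires, +3 burnt (F count now 3)
Step 10: +2 fires, +3 burnt (F count now 2)
Step 11: +1 fires, +2 burnt (F count now 1)
Step 12: +0 fires, +1 burnt (F count now 0)
Fire out after step 12
Initially T: 19, now '.': 28
Total burnt (originally-T cells now '.'): 17

Answer: 17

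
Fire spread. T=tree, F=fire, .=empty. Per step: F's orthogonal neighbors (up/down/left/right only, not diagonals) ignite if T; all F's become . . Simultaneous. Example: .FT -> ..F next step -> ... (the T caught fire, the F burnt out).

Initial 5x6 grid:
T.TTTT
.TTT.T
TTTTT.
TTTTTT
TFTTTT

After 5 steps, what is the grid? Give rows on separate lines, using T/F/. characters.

Step 1: 3 trees catch fire, 1 burn out
  T.TTTT
  .TTT.T
  TTTTT.
  TFTTTT
  F.FTTT
Step 2: 4 trees catch fire, 3 burn out
  T.TTTT
  .TTT.T
  TFTTT.
  F.FTTT
  ...FTT
Step 3: 5 trees catch fire, 4 burn out
  T.TTTT
  .FTT.T
  F.FTT.
  ...FTT
  ....FT
Step 4: 4 trees catch fire, 5 burn out
  T.TTTT
  ..FT.T
  ...FT.
  ....FT
  .....F
Step 5: 4 trees catch fire, 4 burn out
  T.FTTT
  ...F.T
  ....F.
  .....F
  ......

T.FTTT
...F.T
....F.
.....F
......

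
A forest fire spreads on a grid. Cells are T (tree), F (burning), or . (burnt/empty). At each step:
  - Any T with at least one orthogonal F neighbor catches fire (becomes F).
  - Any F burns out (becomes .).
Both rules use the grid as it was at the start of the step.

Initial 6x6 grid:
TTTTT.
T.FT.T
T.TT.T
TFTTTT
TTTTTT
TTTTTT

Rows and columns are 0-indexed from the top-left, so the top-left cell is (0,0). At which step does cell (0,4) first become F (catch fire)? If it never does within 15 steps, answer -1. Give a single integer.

Step 1: cell (0,4)='T' (+6 fires, +2 burnt)
Step 2: cell (0,4)='T' (+8 fires, +6 burnt)
Step 3: cell (0,4)='F' (+7 fires, +8 burnt)
  -> target ignites at step 3
Step 4: cell (0,4)='.' (+3 fires, +7 burnt)
Step 5: cell (0,4)='.' (+3 fires, +3 burnt)
Step 6: cell (0,4)='.' (+2 fires, +3 burnt)
Step 7: cell (0,4)='.' (+0 fires, +2 burnt)
  fire out at step 7

3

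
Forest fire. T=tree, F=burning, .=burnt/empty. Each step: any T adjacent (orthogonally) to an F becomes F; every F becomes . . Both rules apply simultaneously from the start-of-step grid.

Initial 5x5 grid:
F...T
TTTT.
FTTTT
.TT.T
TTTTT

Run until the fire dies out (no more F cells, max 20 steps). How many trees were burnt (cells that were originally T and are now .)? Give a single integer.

Answer: 16

Derivation:
Step 1: +2 fires, +2 burnt (F count now 2)
Step 2: +3 fires, +2 burnt (F count now 3)
Step 3: +4 fires, +3 burnt (F count now 4)
Step 4: +4 fires, +4 burnt (F count now 4)
Step 5: +2 fires, +4 burnt (F count now 2)
Step 6: +1 fires, +2 burnt (F count now 1)
Step 7: +0 fires, +1 burnt (F count now 0)
Fire out after step 7
Initially T: 17, now '.': 24
Total burnt (originally-T cells now '.'): 16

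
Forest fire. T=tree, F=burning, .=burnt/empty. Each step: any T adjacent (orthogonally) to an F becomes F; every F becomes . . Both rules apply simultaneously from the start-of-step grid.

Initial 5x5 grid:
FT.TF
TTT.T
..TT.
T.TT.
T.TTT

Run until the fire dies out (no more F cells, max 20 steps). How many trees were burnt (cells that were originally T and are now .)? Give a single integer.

Answer: 13

Derivation:
Step 1: +4 fires, +2 burnt (F count now 4)
Step 2: +1 fires, +4 burnt (F count now 1)
Step 3: +1 fires, +1 burnt (F count now 1)
Step 4: +1 fires, +1 burnt (F count now 1)
Step 5: +2 fires, +1 burnt (F count now 2)
Step 6: +2 fires, +2 burnt (F count now 2)
Step 7: +1 fires, +2 burnt (F count now 1)
Step 8: +1 fires, +1 burnt (F count now 1)
Step 9: +0 fires, +1 burnt (F count now 0)
Fire out after step 9
Initially T: 15, now '.': 23
Total burnt (originally-T cells now '.'): 13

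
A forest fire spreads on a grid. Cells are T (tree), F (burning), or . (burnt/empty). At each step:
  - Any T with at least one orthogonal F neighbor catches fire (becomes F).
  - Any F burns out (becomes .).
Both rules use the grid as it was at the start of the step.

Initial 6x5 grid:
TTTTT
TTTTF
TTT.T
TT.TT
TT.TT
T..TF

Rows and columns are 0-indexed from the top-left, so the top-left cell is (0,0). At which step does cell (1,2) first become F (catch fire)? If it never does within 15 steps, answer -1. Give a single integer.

Step 1: cell (1,2)='T' (+5 fires, +2 burnt)
Step 2: cell (1,2)='F' (+4 fires, +5 burnt)
  -> target ignites at step 2
Step 3: cell (1,2)='.' (+4 fires, +4 burnt)
Step 4: cell (1,2)='.' (+3 fires, +4 burnt)
Step 5: cell (1,2)='.' (+3 fires, +3 burnt)
Step 6: cell (1,2)='.' (+2 fires, +3 burnt)
Step 7: cell (1,2)='.' (+1 fires, +2 burnt)
Step 8: cell (1,2)='.' (+1 fires, +1 burnt)
Step 9: cell (1,2)='.' (+0 fires, +1 burnt)
  fire out at step 9

2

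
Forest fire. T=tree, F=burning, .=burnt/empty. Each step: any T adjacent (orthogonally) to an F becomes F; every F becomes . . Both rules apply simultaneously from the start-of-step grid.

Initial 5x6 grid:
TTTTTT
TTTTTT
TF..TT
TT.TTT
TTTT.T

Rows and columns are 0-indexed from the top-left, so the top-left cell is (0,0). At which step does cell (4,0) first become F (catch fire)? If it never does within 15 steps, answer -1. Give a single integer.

Step 1: cell (4,0)='T' (+3 fires, +1 burnt)
Step 2: cell (4,0)='T' (+5 fires, +3 burnt)
Step 3: cell (4,0)='F' (+5 fires, +5 burnt)
  -> target ignites at step 3
Step 4: cell (4,0)='.' (+3 fires, +5 burnt)
Step 5: cell (4,0)='.' (+4 fires, +3 burnt)
Step 6: cell (4,0)='.' (+3 fires, +4 burnt)
Step 7: cell (4,0)='.' (+1 fires, +3 burnt)
Step 8: cell (4,0)='.' (+1 fires, +1 burnt)
Step 9: cell (4,0)='.' (+0 fires, +1 burnt)
  fire out at step 9

3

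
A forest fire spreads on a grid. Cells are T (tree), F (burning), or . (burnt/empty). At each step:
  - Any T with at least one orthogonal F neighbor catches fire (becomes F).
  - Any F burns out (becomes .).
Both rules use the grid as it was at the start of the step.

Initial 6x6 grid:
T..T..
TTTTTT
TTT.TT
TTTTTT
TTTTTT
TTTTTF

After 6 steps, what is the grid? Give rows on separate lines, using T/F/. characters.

Step 1: 2 trees catch fire, 1 burn out
  T..T..
  TTTTTT
  TTT.TT
  TTTTTT
  TTTTTF
  TTTTF.
Step 2: 3 trees catch fire, 2 burn out
  T..T..
  TTTTTT
  TTT.TT
  TTTTTF
  TTTTF.
  TTTF..
Step 3: 4 trees catch fire, 3 burn out
  T..T..
  TTTTTT
  TTT.TF
  TTTTF.
  TTTF..
  TTF...
Step 4: 5 trees catch fire, 4 burn out
  T..T..
  TTTTTF
  TTT.F.
  TTTF..
  TTF...
  TF....
Step 5: 4 trees catch fire, 5 burn out
  T..T..
  TTTTF.
  TTT...
  TTF...
  TF....
  F.....
Step 6: 4 trees catch fire, 4 burn out
  T..T..
  TTTF..
  TTF...
  TF....
  F.....
  ......

T..T..
TTTF..
TTF...
TF....
F.....
......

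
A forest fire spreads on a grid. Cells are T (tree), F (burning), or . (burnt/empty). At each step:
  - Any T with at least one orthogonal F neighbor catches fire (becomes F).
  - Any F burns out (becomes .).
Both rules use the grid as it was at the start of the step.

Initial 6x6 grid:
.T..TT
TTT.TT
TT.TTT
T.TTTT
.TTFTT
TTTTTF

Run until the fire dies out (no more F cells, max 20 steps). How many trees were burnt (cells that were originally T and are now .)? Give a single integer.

Step 1: +6 fires, +2 burnt (F count now 6)
Step 2: +6 fires, +6 burnt (F count now 6)
Step 3: +3 fires, +6 burnt (F count now 3)
Step 4: +3 fires, +3 burnt (F count now 3)
Step 5: +2 fires, +3 burnt (F count now 2)
Step 6: +0 fires, +2 burnt (F count now 0)
Fire out after step 6
Initially T: 27, now '.': 29
Total burnt (originally-T cells now '.'): 20

Answer: 20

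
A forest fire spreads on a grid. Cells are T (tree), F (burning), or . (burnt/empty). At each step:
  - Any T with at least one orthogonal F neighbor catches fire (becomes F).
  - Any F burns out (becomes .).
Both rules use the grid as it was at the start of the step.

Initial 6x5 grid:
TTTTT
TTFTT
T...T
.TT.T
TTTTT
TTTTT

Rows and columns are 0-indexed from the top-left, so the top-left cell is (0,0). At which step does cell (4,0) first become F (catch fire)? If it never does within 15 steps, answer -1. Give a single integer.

Step 1: cell (4,0)='T' (+3 fires, +1 burnt)
Step 2: cell (4,0)='T' (+4 fires, +3 burnt)
Step 3: cell (4,0)='T' (+4 fires, +4 burnt)
Step 4: cell (4,0)='T' (+1 fires, +4 burnt)
Step 5: cell (4,0)='T' (+1 fires, +1 burnt)
Step 6: cell (4,0)='T' (+2 fires, +1 burnt)
Step 7: cell (4,0)='T' (+2 fires, +2 burnt)
Step 8: cell (4,0)='T' (+3 fires, +2 burnt)
Step 9: cell (4,0)='F' (+3 fires, +3 burnt)
  -> target ignites at step 9
Step 10: cell (4,0)='.' (+1 fires, +3 burnt)
Step 11: cell (4,0)='.' (+0 fires, +1 burnt)
  fire out at step 11

9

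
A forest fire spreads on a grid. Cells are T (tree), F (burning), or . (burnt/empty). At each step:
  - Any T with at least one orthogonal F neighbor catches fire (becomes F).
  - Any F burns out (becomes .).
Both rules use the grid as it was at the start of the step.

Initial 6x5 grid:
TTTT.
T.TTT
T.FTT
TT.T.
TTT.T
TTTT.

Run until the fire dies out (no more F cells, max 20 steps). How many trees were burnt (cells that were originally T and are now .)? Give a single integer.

Step 1: +2 fires, +1 burnt (F count now 2)
Step 2: +4 fires, +2 burnt (F count now 4)
Step 3: +3 fires, +4 burnt (F count now 3)
Step 4: +1 fires, +3 burnt (F count now 1)
Step 5: +1 fires, +1 burnt (F count now 1)
Step 6: +1 fires, +1 burnt (F count now 1)
Step 7: +1 fires, +1 burnt (F count now 1)
Step 8: +2 fires, +1 burnt (F count now 2)
Step 9: +2 fires, +2 burnt (F count now 2)
Step 10: +2 fires, +2 burnt (F count now 2)
Step 11: +1 fires, +2 burnt (F count now 1)
Step 12: +1 fires, +1 burnt (F count now 1)
Step 13: +0 fires, +1 burnt (F count now 0)
Fire out after step 13
Initially T: 22, now '.': 29
Total burnt (originally-T cells now '.'): 21

Answer: 21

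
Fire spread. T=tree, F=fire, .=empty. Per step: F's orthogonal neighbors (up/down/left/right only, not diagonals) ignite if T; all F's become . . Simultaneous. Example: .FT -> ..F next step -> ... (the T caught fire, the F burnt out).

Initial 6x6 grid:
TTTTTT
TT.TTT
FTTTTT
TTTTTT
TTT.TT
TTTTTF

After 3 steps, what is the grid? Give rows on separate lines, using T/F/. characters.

Step 1: 5 trees catch fire, 2 burn out
  TTTTTT
  FT.TTT
  .FTTTT
  FTTTTT
  TTT.TF
  TTTTF.
Step 2: 8 trees catch fire, 5 burn out
  FTTTTT
  .F.TTT
  ..FTTT
  .FTTTF
  FTT.F.
  TTTF..
Step 3: 8 trees catch fire, 8 burn out
  .FTTTT
  ...TTT
  ...FTF
  ..FTF.
  .FT...
  FTF...

.FTTTT
...TTT
...FTF
..FTF.
.FT...
FTF...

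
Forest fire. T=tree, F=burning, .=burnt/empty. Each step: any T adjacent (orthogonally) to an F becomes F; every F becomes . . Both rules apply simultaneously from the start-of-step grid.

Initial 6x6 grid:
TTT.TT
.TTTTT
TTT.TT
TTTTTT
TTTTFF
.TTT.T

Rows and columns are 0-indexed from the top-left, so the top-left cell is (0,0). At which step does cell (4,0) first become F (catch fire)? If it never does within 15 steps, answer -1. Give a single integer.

Step 1: cell (4,0)='T' (+4 fires, +2 burnt)
Step 2: cell (4,0)='T' (+5 fires, +4 burnt)
Step 3: cell (4,0)='T' (+5 fires, +5 burnt)
Step 4: cell (4,0)='F' (+7 fires, +5 burnt)
  -> target ignites at step 4
Step 5: cell (4,0)='.' (+3 fires, +7 burnt)
Step 6: cell (4,0)='.' (+3 fires, +3 burnt)
Step 7: cell (4,0)='.' (+1 fires, +3 burnt)
Step 8: cell (4,0)='.' (+1 fires, +1 burnt)
Step 9: cell (4,0)='.' (+0 fires, +1 burnt)
  fire out at step 9

4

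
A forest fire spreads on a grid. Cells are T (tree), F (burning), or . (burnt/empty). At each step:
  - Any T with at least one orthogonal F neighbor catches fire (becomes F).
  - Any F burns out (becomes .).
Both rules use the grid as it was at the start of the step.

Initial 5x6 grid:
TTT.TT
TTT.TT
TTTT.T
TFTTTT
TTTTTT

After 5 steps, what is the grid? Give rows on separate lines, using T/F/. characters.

Step 1: 4 trees catch fire, 1 burn out
  TTT.TT
  TTT.TT
  TFTT.T
  F.FTTT
  TFTTTT
Step 2: 6 trees catch fire, 4 burn out
  TTT.TT
  TFT.TT
  F.FT.T
  ...FTT
  F.FTTT
Step 3: 6 trees catch fire, 6 burn out
  TFT.TT
  F.F.TT
  ...F.T
  ....FT
  ...FTT
Step 4: 4 trees catch fire, 6 burn out
  F.F.TT
  ....TT
  .....T
  .....F
  ....FT
Step 5: 2 trees catch fire, 4 burn out
  ....TT
  ....TT
  .....F
  ......
  .....F

....TT
....TT
.....F
......
.....F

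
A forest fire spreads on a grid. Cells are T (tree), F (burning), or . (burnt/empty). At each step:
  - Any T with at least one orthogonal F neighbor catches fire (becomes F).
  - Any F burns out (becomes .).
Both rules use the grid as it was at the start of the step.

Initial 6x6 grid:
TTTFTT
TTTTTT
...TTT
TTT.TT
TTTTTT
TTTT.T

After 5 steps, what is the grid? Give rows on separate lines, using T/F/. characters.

Step 1: 3 trees catch fire, 1 burn out
  TTF.FT
  TTTFTT
  ...TTT
  TTT.TT
  TTTTTT
  TTTT.T
Step 2: 5 trees catch fire, 3 burn out
  TF...F
  TTF.FT
  ...FTT
  TTT.TT
  TTTTTT
  TTTT.T
Step 3: 4 trees catch fire, 5 burn out
  F.....
  TF...F
  ....FT
  TTT.TT
  TTTTTT
  TTTT.T
Step 4: 3 trees catch fire, 4 burn out
  ......
  F.....
  .....F
  TTT.FT
  TTTTTT
  TTTT.T
Step 5: 2 trees catch fire, 3 burn out
  ......
  ......
  ......
  TTT..F
  TTTTFT
  TTTT.T

......
......
......
TTT..F
TTTTFT
TTTT.T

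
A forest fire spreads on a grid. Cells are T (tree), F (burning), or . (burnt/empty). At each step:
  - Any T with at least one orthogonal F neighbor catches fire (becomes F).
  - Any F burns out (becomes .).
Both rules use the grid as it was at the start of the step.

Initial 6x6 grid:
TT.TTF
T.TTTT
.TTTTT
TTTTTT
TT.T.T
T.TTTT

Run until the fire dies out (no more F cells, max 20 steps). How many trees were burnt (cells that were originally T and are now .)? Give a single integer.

Step 1: +2 fires, +1 burnt (F count now 2)
Step 2: +3 fires, +2 burnt (F count now 3)
Step 3: +3 fires, +3 burnt (F count now 3)
Step 4: +4 fires, +3 burnt (F count now 4)
Step 5: +3 fires, +4 burnt (F count now 3)
Step 6: +4 fires, +3 burnt (F count now 4)
Step 7: +2 fires, +4 burnt (F count now 2)
Step 8: +3 fires, +2 burnt (F count now 3)
Step 9: +1 fires, +3 burnt (F count now 1)
Step 10: +1 fires, +1 burnt (F count now 1)
Step 11: +0 fires, +1 burnt (F count now 0)
Fire out after step 11
Initially T: 29, now '.': 33
Total burnt (originally-T cells now '.'): 26

Answer: 26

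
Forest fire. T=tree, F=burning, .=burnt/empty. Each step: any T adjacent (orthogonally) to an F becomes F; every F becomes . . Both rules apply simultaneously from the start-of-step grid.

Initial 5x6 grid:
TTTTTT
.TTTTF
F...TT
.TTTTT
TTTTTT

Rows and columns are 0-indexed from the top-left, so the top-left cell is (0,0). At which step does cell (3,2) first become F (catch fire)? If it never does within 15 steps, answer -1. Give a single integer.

Step 1: cell (3,2)='T' (+3 fires, +2 burnt)
Step 2: cell (3,2)='T' (+4 fires, +3 burnt)
Step 3: cell (3,2)='T' (+4 fires, +4 burnt)
Step 4: cell (3,2)='T' (+4 fires, +4 burnt)
Step 5: cell (3,2)='F' (+3 fires, +4 burnt)
  -> target ignites at step 5
Step 6: cell (3,2)='.' (+3 fires, +3 burnt)
Step 7: cell (3,2)='.' (+1 fires, +3 burnt)
Step 8: cell (3,2)='.' (+1 fires, +1 burnt)
Step 9: cell (3,2)='.' (+0 fires, +1 burnt)
  fire out at step 9

5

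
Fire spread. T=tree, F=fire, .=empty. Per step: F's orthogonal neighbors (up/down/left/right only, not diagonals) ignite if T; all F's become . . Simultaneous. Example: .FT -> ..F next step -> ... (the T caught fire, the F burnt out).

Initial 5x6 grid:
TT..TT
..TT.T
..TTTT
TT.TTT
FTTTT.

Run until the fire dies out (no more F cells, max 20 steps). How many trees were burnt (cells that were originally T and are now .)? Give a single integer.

Step 1: +2 fires, +1 burnt (F count now 2)
Step 2: +2 fires, +2 burnt (F count now 2)
Step 3: +1 fires, +2 burnt (F count now 1)
Step 4: +2 fires, +1 burnt (F count now 2)
Step 5: +2 fires, +2 burnt (F count now 2)
Step 6: +4 fires, +2 burnt (F count now 4)
Step 7: +2 fires, +4 burnt (F count now 2)
Step 8: +1 fires, +2 burnt (F count now 1)
Step 9: +1 fires, +1 burnt (F count now 1)
Step 10: +1 fires, +1 burnt (F count now 1)
Step 11: +0 fires, +1 burnt (F count now 0)
Fire out after step 11
Initially T: 20, now '.': 28
Total burnt (originally-T cells now '.'): 18

Answer: 18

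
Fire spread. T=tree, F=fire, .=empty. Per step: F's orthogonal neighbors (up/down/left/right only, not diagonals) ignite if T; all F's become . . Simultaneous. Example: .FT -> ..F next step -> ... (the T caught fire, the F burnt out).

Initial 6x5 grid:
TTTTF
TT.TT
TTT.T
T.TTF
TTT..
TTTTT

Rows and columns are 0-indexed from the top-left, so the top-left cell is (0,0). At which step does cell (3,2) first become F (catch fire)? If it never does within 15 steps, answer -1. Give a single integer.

Step 1: cell (3,2)='T' (+4 fires, +2 burnt)
Step 2: cell (3,2)='F' (+3 fires, +4 burnt)
  -> target ignites at step 2
Step 3: cell (3,2)='.' (+3 fires, +3 burnt)
Step 4: cell (3,2)='.' (+5 fires, +3 burnt)
Step 5: cell (3,2)='.' (+5 fires, +5 burnt)
Step 6: cell (3,2)='.' (+3 fires, +5 burnt)
Step 7: cell (3,2)='.' (+0 fires, +3 burnt)
  fire out at step 7

2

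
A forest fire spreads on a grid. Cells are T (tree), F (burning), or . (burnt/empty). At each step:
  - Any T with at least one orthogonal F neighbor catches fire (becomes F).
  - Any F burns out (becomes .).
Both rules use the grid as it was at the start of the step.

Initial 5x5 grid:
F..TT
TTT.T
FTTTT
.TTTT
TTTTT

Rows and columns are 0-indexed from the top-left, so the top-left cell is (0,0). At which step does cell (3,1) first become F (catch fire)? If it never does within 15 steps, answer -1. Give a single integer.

Step 1: cell (3,1)='T' (+2 fires, +2 burnt)
Step 2: cell (3,1)='F' (+3 fires, +2 burnt)
  -> target ignites at step 2
Step 3: cell (3,1)='.' (+4 fires, +3 burnt)
Step 4: cell (3,1)='.' (+4 fires, +4 burnt)
Step 5: cell (3,1)='.' (+3 fires, +4 burnt)
Step 6: cell (3,1)='.' (+2 fires, +3 burnt)
Step 7: cell (3,1)='.' (+1 fires, +2 burnt)
Step 8: cell (3,1)='.' (+0 fires, +1 burnt)
  fire out at step 8

2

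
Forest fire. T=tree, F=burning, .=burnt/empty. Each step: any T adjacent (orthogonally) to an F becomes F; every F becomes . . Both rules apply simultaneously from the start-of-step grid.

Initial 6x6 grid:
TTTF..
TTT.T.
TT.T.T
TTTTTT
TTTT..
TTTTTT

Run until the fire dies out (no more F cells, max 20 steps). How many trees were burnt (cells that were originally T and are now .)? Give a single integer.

Step 1: +1 fires, +1 burnt (F count now 1)
Step 2: +2 fires, +1 burnt (F count now 2)
Step 3: +2 fires, +2 burnt (F count now 2)
Step 4: +2 fires, +2 burnt (F count now 2)
Step 5: +2 fires, +2 burnt (F count now 2)
Step 6: +3 fires, +2 burnt (F count now 3)
Step 7: +4 fires, +3 burnt (F count now 4)
Step 8: +5 fires, +4 burnt (F count now 5)
Step 9: +2 fires, +5 burnt (F count now 2)
Step 10: +2 fires, +2 burnt (F count now 2)
Step 11: +1 fires, +2 burnt (F count now 1)
Step 12: +0 fires, +1 burnt (F count now 0)
Fire out after step 12
Initially T: 27, now '.': 35
Total burnt (originally-T cells now '.'): 26

Answer: 26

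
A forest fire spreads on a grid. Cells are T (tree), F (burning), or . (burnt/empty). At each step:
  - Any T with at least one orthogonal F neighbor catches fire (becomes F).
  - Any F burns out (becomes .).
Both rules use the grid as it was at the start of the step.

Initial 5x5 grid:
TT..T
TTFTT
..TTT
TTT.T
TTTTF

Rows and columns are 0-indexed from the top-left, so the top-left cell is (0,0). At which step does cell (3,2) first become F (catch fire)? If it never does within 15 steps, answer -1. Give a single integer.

Step 1: cell (3,2)='T' (+5 fires, +2 burnt)
Step 2: cell (3,2)='F' (+7 fires, +5 burnt)
  -> target ignites at step 2
Step 3: cell (3,2)='.' (+4 fires, +7 burnt)
Step 4: cell (3,2)='.' (+2 fires, +4 burnt)
Step 5: cell (3,2)='.' (+0 fires, +2 burnt)
  fire out at step 5

2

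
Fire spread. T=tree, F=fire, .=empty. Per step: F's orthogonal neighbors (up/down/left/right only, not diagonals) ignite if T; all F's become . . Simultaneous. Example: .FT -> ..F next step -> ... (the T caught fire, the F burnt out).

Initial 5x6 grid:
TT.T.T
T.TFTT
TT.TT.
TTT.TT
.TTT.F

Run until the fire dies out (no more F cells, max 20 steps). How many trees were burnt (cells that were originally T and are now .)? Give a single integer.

Answer: 9

Derivation:
Step 1: +5 fires, +2 burnt (F count now 5)
Step 2: +3 fires, +5 burnt (F count now 3)
Step 3: +1 fires, +3 burnt (F count now 1)
Step 4: +0 fires, +1 burnt (F count now 0)
Fire out after step 4
Initially T: 20, now '.': 19
Total burnt (originally-T cells now '.'): 9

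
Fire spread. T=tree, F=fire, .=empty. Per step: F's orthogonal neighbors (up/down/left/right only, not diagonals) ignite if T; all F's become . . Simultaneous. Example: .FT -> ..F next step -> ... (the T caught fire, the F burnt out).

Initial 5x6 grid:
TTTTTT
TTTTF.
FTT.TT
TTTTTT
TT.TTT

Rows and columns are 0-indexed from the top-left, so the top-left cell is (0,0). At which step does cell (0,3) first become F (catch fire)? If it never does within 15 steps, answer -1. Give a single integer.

Step 1: cell (0,3)='T' (+6 fires, +2 burnt)
Step 2: cell (0,3)='F' (+10 fires, +6 burnt)
  -> target ignites at step 2
Step 3: cell (0,3)='.' (+7 fires, +10 burnt)
Step 4: cell (0,3)='.' (+2 fires, +7 burnt)
Step 5: cell (0,3)='.' (+0 fires, +2 burnt)
  fire out at step 5

2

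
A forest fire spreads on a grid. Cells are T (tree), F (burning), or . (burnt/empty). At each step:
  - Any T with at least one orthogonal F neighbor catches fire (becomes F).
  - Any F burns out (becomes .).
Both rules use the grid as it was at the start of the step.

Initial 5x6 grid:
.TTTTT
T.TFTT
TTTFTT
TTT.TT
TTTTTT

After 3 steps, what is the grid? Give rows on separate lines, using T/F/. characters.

Step 1: 5 trees catch fire, 2 burn out
  .TTFTT
  T.F.FT
  TTF.FT
  TTT.TT
  TTTTTT
Step 2: 7 trees catch fire, 5 burn out
  .TF.FT
  T....F
  TF...F
  TTF.FT
  TTTTTT
Step 3: 7 trees catch fire, 7 burn out
  .F...F
  T.....
  F.....
  TF...F
  TTFTFT

.F...F
T.....
F.....
TF...F
TTFTFT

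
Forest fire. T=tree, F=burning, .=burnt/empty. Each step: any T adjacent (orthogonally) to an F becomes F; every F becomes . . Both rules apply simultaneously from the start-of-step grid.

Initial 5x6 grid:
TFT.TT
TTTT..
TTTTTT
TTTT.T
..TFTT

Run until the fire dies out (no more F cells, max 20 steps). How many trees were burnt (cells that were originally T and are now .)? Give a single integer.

Answer: 20

Derivation:
Step 1: +6 fires, +2 burnt (F count now 6)
Step 2: +6 fires, +6 burnt (F count now 6)
Step 3: +6 fires, +6 burnt (F count now 6)
Step 4: +2 fires, +6 burnt (F count now 2)
Step 5: +0 fires, +2 burnt (F count now 0)
Fire out after step 5
Initially T: 22, now '.': 28
Total burnt (originally-T cells now '.'): 20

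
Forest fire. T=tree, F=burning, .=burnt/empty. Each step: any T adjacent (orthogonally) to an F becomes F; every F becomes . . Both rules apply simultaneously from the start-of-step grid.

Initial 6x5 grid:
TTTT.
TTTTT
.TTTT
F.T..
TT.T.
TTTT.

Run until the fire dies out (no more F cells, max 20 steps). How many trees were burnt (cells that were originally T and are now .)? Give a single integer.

Answer: 7

Derivation:
Step 1: +1 fires, +1 burnt (F count now 1)
Step 2: +2 fires, +1 burnt (F count now 2)
Step 3: +1 fires, +2 burnt (F count now 1)
Step 4: +1 fires, +1 burnt (F count now 1)
Step 5: +1 fires, +1 burnt (F count now 1)
Step 6: +1 fires, +1 burnt (F count now 1)
Step 7: +0 fires, +1 burnt (F count now 0)
Fire out after step 7
Initially T: 21, now '.': 16
Total burnt (originally-T cells now '.'): 7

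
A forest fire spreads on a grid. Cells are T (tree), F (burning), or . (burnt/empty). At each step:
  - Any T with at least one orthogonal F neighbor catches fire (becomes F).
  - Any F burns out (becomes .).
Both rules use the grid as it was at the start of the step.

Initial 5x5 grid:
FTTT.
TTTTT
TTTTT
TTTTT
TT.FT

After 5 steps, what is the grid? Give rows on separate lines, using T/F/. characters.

Step 1: 4 trees catch fire, 2 burn out
  .FTT.
  FTTTT
  TTTTT
  TTTFT
  TT..F
Step 2: 6 trees catch fire, 4 burn out
  ..FT.
  .FTTT
  FTTFT
  TTF.F
  TT...
Step 3: 8 trees catch fire, 6 burn out
  ...F.
  ..FFT
  .FF.F
  FF...
  TT...
Step 4: 3 trees catch fire, 8 burn out
  .....
  ....F
  .....
  .....
  FF...
Step 5: 0 trees catch fire, 3 burn out
  .....
  .....
  .....
  .....
  .....

.....
.....
.....
.....
.....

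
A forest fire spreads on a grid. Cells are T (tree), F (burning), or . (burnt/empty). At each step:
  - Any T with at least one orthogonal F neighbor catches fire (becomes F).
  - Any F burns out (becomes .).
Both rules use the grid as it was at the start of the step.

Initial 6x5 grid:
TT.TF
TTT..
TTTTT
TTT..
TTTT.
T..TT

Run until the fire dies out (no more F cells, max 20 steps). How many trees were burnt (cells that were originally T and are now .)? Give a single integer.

Answer: 1

Derivation:
Step 1: +1 fires, +1 burnt (F count now 1)
Step 2: +0 fires, +1 burnt (F count now 0)
Fire out after step 2
Initially T: 21, now '.': 10
Total burnt (originally-T cells now '.'): 1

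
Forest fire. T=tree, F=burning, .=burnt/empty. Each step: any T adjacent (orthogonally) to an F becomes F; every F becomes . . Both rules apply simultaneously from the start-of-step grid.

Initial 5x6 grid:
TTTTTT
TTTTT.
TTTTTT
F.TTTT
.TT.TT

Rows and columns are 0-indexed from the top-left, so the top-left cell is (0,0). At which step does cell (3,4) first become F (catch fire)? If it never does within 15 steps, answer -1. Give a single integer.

Step 1: cell (3,4)='T' (+1 fires, +1 burnt)
Step 2: cell (3,4)='T' (+2 fires, +1 burnt)
Step 3: cell (3,4)='T' (+3 fires, +2 burnt)
Step 4: cell (3,4)='T' (+4 fires, +3 burnt)
Step 5: cell (3,4)='T' (+5 fires, +4 burnt)
Step 6: cell (3,4)='F' (+5 fires, +5 burnt)
  -> target ignites at step 6
Step 7: cell (3,4)='.' (+3 fires, +5 burnt)
Step 8: cell (3,4)='.' (+2 fires, +3 burnt)
Step 9: cell (3,4)='.' (+0 fires, +2 burnt)
  fire out at step 9

6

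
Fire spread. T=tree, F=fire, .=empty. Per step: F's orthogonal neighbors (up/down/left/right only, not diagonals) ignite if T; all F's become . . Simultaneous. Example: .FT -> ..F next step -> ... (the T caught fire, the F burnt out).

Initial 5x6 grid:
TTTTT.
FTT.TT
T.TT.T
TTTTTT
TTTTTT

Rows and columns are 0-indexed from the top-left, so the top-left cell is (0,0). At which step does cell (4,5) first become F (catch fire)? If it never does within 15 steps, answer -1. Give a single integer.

Step 1: cell (4,5)='T' (+3 fires, +1 burnt)
Step 2: cell (4,5)='T' (+3 fires, +3 burnt)
Step 3: cell (4,5)='T' (+4 fires, +3 burnt)
Step 4: cell (4,5)='T' (+4 fires, +4 burnt)
Step 5: cell (4,5)='T' (+3 fires, +4 burnt)
Step 6: cell (4,5)='T' (+3 fires, +3 burnt)
Step 7: cell (4,5)='T' (+3 fires, +3 burnt)
Step 8: cell (4,5)='F' (+2 fires, +3 burnt)
  -> target ignites at step 8
Step 9: cell (4,5)='.' (+0 fires, +2 burnt)
  fire out at step 9

8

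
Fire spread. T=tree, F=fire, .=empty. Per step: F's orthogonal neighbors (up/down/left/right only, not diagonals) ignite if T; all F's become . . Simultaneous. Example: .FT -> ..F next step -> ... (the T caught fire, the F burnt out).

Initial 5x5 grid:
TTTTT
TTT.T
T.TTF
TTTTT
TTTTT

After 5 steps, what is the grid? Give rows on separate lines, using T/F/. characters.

Step 1: 3 trees catch fire, 1 burn out
  TTTTT
  TTT.F
  T.TF.
  TTTTF
  TTTTT
Step 2: 4 trees catch fire, 3 burn out
  TTTTF
  TTT..
  T.F..
  TTTF.
  TTTTF
Step 3: 4 trees catch fire, 4 burn out
  TTTF.
  TTF..
  T....
  TTF..
  TTTF.
Step 4: 4 trees catch fire, 4 burn out
  TTF..
  TF...
  T....
  TF...
  TTF..
Step 5: 4 trees catch fire, 4 burn out
  TF...
  F....
  T....
  F....
  TF...

TF...
F....
T....
F....
TF...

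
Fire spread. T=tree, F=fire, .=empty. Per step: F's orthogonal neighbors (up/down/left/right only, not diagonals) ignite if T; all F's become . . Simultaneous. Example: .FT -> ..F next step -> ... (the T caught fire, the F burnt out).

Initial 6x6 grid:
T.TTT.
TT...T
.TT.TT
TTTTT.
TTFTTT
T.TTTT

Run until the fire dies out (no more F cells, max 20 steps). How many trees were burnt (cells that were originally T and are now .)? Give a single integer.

Step 1: +4 fires, +1 burnt (F count now 4)
Step 2: +6 fires, +4 burnt (F count now 6)
Step 3: +6 fires, +6 burnt (F count now 6)
Step 4: +3 fires, +6 burnt (F count now 3)
Step 5: +2 fires, +3 burnt (F count now 2)
Step 6: +2 fires, +2 burnt (F count now 2)
Step 7: +0 fires, +2 burnt (F count now 0)
Fire out after step 7
Initially T: 26, now '.': 33
Total burnt (originally-T cells now '.'): 23

Answer: 23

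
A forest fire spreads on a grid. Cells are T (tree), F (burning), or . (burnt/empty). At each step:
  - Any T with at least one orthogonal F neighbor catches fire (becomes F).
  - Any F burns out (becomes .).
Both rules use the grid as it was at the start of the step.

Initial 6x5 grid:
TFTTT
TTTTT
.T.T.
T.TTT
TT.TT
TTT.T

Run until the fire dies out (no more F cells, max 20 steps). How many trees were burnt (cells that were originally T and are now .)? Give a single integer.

Step 1: +3 fires, +1 burnt (F count now 3)
Step 2: +4 fires, +3 burnt (F count now 4)
Step 3: +2 fires, +4 burnt (F count now 2)
Step 4: +2 fires, +2 burnt (F count now 2)
Step 5: +1 fires, +2 burnt (F count now 1)
Step 6: +3 fires, +1 burnt (F count now 3)
Step 7: +1 fires, +3 burnt (F count now 1)
Step 8: +1 fires, +1 burnt (F count now 1)
Step 9: +0 fires, +1 burnt (F count now 0)
Fire out after step 9
Initially T: 23, now '.': 24
Total burnt (originally-T cells now '.'): 17

Answer: 17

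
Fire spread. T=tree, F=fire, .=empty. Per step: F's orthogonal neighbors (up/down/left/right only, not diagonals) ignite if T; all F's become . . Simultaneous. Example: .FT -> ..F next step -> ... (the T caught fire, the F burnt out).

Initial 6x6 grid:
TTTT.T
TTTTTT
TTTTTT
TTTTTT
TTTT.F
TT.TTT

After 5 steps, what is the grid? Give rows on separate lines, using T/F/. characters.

Step 1: 2 trees catch fire, 1 burn out
  TTTT.T
  TTTTTT
  TTTTTT
  TTTTTF
  TTTT..
  TT.TTF
Step 2: 3 trees catch fire, 2 burn out
  TTTT.T
  TTTTTT
  TTTTTF
  TTTTF.
  TTTT..
  TT.TF.
Step 3: 4 trees catch fire, 3 burn out
  TTTT.T
  TTTTTF
  TTTTF.
  TTTF..
  TTTT..
  TT.F..
Step 4: 5 trees catch fire, 4 burn out
  TTTT.F
  TTTTF.
  TTTF..
  TTF...
  TTTF..
  TT....
Step 5: 4 trees catch fire, 5 burn out
  TTTT..
  TTTF..
  TTF...
  TF....
  TTF...
  TT....

TTTT..
TTTF..
TTF...
TF....
TTF...
TT....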